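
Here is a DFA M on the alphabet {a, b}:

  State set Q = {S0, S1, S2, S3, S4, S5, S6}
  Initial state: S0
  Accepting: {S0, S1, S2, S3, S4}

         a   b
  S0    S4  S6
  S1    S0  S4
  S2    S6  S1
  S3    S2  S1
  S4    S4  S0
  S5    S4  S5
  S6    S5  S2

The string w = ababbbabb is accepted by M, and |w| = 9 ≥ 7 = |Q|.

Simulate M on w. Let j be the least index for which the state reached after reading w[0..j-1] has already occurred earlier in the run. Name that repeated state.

Run of M on w = a b a b b b a b b:
  step 0: S0  (start)
  step 1: S4  (read a: S0→S4)
  step 2: S0  (read b: S4→S0)   ← first repeat (S0 seen earlier)
  step 3: S4  (read a: S0→S4)
  step 4: S0  (read b: S4→S0)
  step 5: S6  (read b: S0→S6)
  step 6: S2  (read b: S6→S2)
  step 7: S6  (read a: S2→S6)
  step 8: S2  (read b: S6→S2)
  step 9: S1  (read b: S2→S1)

The earliest repeat is at step j = 2: M is in S0, which it already visited at step i = 0.
Pumping length from the standard proof: p = 7 (the number of states). The repeated state found above gives |xy| = j ≤ 7 and |y| = j − i ≥ 1.

S0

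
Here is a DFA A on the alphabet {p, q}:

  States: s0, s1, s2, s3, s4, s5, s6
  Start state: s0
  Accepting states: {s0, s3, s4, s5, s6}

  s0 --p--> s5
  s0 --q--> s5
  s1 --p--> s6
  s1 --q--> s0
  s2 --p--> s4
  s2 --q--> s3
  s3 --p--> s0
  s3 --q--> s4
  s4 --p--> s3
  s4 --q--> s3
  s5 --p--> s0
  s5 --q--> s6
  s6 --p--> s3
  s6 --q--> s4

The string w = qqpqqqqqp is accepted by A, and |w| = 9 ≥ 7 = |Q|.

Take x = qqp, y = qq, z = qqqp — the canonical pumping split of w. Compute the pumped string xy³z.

xy^3z = qqp·qq·qq·qq·qqqp = qqpqqqqqqqqqp.
Reading y = qq takes A from s3 back to s3, so after x·y·y·y the machine is still in s3, and z then leads to the accepting state s3. Hence qqpqqqqqqqqqp ∈ L(A).

qqpqqqqqqqqqp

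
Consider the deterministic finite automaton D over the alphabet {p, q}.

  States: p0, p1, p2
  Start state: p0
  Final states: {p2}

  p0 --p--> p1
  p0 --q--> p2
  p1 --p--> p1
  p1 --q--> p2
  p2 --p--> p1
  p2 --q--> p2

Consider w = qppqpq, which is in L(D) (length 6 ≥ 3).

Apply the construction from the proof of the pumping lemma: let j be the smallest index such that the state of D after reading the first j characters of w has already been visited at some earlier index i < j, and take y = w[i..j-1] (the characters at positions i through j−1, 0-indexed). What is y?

p

State sequence: p0 -q-> p2 -p-> p1 -p-> p1 -q-> p2 -p-> p1 -q-> p2
First repeat at step 3: p1 was already visited.

So i = 2, j = 3, giving x = w[0:2] = qp, y = w[2:3] = p, z = w[3:6] = qpq.
Check: |xy| = 3 ≤ 3 and |y| = 1 ≥ 1. Reading y takes D from p1 back to p1, so every xyⁱz is accepted.
With |Q| = 3, pigeonhole forces a state repeat no later than step 3; the substring read between the first and second visits to that state can be pumped.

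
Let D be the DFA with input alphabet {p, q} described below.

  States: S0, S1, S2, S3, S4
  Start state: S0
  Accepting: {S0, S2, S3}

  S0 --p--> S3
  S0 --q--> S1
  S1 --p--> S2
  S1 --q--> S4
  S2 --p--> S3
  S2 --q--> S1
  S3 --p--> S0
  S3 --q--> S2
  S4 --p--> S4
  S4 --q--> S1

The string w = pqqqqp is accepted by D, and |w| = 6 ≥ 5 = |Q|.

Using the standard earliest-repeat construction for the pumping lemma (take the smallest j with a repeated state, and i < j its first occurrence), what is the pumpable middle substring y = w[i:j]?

State sequence: S0 -p-> S3 -q-> S2 -q-> S1 -q-> S4 -q-> S1 -p-> S2
First repeat at step 5: S1 was already visited.

So i = 3, j = 5, giving x = w[0:3] = pqq, y = w[3:5] = qq, z = w[5:6] = p.
Check: |xy| = 5 ≤ 5 and |y| = 2 ≥ 1. Reading y takes D from S1 back to S1, so every xyⁱz is accepted.

qq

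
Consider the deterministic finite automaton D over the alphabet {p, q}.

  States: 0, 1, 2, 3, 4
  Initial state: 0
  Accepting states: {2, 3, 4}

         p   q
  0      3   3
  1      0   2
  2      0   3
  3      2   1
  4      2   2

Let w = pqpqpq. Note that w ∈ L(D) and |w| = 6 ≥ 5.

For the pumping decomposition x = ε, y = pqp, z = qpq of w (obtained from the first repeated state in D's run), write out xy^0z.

qpq

xy⁰z = xz = ε·qpq = qpq.
Reading y = pqp takes D from 0 back to 0, so after x the machine is still in 0, and z then leads to the accepting state 3. Hence qpq ∈ L(D).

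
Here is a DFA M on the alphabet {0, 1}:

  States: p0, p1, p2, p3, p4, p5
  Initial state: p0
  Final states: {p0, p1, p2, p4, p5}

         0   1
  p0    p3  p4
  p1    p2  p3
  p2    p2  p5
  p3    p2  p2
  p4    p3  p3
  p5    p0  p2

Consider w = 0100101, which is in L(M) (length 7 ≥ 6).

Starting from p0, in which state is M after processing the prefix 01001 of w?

Run of M on the first 5 characters of w = 0 1 0 0 1:
  step 0: p0  (start)
  step 1: p3  (read 0: p0→p3)
  step 2: p2  (read 1: p3→p2)
  step 3: p2  (read 0: p2→p2)
  step 4: p2  (read 0: p2→p2)
  step 5: p5  (read 1: p2→p5)

After reading 5 characters, M is in state p5.
(This kind of state-tracing is the core of the pumping-lemma construction: with 6 states, pigeonhole forces a repeat within the first 6 steps.)

p5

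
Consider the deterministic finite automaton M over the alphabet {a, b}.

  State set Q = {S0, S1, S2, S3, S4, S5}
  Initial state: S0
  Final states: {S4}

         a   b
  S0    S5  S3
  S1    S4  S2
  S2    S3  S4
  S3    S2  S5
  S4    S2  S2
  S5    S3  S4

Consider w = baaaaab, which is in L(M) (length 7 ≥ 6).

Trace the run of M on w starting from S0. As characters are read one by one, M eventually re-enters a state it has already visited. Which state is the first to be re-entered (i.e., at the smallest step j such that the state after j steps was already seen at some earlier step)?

State sequence: S0 -b-> S3 -a-> S2 -a-> S3 -a-> S2 -a-> S3 -a-> S2 -b-> S4
First repeat at step 3: S3 was already visited.

The earliest repeat is at step j = 3: M is in S3, which it already visited at step i = 1.
The DFA has 6 states, so the proof of the pumping lemma guarantees a repeated state among the first 6+1 visited; the segment between the two visits is the pumpable y.

S3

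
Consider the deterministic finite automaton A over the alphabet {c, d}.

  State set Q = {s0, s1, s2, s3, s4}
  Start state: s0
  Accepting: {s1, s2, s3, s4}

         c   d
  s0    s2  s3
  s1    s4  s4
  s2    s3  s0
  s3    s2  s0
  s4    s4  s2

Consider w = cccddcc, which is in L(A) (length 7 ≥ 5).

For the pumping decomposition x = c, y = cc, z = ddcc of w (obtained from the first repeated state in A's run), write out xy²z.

cccccddcc

xy^2z = c·cc·cc·ddcc = cccccddcc.
Reading y = cc takes A from s2 back to s2, so after x·y·y the machine is still in s2, and z then leads to the accepting state s3. Hence cccccddcc ∈ L(A).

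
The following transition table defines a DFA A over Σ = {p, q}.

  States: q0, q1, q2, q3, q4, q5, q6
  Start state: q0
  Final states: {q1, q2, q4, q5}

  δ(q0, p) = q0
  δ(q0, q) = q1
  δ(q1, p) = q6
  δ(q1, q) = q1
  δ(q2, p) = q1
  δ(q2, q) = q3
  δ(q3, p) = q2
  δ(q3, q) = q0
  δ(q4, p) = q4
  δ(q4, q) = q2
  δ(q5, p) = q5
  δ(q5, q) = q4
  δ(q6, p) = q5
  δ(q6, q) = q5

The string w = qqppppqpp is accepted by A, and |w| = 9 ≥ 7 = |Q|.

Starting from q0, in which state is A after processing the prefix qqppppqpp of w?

Run of A on the first 9 characters of w = q q p p p p q p p:
  step 0: q0  (start)
  step 1: q1  (read q: q0→q1)
  step 2: q1  (read q: q1→q1)
  step 3: q6  (read p: q1→q6)
  step 4: q5  (read p: q6→q5)
  step 5: q5  (read p: q5→q5)
  step 6: q5  (read p: q5→q5)
  step 7: q4  (read q: q5→q4)
  step 8: q4  (read p: q4→q4)
  step 9: q4  (read p: q4→q4)

After reading 9 characters, A is in state q4.
(This kind of state-tracing is the core of the pumping-lemma construction: with 7 states, pigeonhole forces a repeat within the first 7 steps.)

q4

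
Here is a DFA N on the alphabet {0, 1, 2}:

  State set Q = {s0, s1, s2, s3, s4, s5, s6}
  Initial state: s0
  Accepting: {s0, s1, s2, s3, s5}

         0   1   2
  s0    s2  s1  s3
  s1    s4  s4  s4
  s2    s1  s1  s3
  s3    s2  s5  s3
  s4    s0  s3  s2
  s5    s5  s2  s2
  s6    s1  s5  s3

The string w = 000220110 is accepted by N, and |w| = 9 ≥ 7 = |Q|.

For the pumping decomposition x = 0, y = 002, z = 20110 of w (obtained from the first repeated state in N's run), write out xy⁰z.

xy⁰z = xz = 0·20110 = 020110.
Reading y = 002 takes N from s2 back to s2, so after x the machine is still in s2, and z then leads to the accepting state s0. Hence 020110 ∈ L(N).

020110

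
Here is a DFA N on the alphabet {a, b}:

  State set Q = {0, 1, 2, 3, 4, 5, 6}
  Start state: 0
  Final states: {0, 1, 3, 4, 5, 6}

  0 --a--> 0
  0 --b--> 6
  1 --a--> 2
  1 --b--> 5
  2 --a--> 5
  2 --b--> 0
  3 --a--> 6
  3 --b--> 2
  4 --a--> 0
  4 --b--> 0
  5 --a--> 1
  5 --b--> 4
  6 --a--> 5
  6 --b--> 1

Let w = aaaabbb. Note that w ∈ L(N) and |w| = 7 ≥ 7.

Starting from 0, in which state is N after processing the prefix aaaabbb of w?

5

Run of N on the first 7 characters of w = a a a a b b b:
  step 0: 0  (start)
  step 1: 0  (read a: 0→0)
  step 2: 0  (read a: 0→0)
  step 3: 0  (read a: 0→0)
  step 4: 0  (read a: 0→0)
  step 5: 6  (read b: 0→6)
  step 6: 1  (read b: 6→1)
  step 7: 5  (read b: 1→5)

After reading 7 characters, N is in state 5.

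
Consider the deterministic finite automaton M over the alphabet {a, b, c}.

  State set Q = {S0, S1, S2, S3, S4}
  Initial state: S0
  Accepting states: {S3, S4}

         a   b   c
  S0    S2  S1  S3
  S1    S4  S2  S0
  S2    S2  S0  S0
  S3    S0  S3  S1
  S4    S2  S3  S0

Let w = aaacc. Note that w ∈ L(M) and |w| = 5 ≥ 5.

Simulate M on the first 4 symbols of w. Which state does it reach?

S0

State sequence: S0 -a-> S2 -a-> S2 -a-> S2 -c-> S0

After reading 4 characters, M is in state S0.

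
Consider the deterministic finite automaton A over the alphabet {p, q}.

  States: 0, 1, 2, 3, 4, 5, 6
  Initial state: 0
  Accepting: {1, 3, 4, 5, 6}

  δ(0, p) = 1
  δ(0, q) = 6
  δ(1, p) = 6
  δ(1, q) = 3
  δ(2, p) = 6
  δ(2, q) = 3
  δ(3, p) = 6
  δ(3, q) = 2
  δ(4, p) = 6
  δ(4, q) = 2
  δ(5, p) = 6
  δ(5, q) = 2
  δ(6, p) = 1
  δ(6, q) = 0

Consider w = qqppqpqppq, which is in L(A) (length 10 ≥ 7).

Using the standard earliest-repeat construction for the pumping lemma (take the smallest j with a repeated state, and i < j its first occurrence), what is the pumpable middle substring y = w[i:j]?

qq

State sequence: 0 -q-> 6 -q-> 0 -p-> 1 -p-> 6 -q-> 0 -p-> 1 -q-> 3 -p-> 6 -p-> 1 -q-> 3
First repeat at step 2: 0 was already visited.

So i = 0, j = 2, giving x = w[0:0] = ε, y = w[0:2] = qq, z = w[2:10] = ppqpqppq.
Check: |xy| = 2 ≤ 7 and |y| = 2 ≥ 1. Reading y takes A from 0 back to 0, so every xyⁱz is accepted.
Since A has 7 states, any run of length ≥ 7 visits 7+1 states, so by pigeonhole some state repeats within the first 7 steps — that repeat gives the pumpable loop.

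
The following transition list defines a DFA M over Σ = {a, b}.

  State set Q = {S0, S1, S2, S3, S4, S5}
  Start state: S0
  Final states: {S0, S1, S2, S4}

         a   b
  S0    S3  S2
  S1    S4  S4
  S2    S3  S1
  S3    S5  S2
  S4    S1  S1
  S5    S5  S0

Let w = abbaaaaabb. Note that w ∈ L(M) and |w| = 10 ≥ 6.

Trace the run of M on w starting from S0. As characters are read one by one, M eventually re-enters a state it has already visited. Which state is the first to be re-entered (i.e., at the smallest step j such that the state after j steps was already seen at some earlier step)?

S1

Run of M on w = a b b a a a a a b b:
  step 0: S0  (start)
  step 1: S3  (read a: S0→S3)
  step 2: S2  (read b: S3→S2)
  step 3: S1  (read b: S2→S1)
  step 4: S4  (read a: S1→S4)
  step 5: S1  (read a: S4→S1)   ← first repeat (S1 seen earlier)
  step 6: S4  (read a: S1→S4)
  step 7: S1  (read a: S4→S1)
  step 8: S4  (read a: S1→S4)
  step 9: S1  (read b: S4→S1)
  step 10: S4  (read b: S1→S4)

The earliest repeat is at step j = 5: M is in S1, which it already visited at step i = 3.
Pumping length from the standard proof: p = 6 (the number of states). The repeated state found above gives |xy| = j ≤ 6 and |y| = j − i ≥ 1.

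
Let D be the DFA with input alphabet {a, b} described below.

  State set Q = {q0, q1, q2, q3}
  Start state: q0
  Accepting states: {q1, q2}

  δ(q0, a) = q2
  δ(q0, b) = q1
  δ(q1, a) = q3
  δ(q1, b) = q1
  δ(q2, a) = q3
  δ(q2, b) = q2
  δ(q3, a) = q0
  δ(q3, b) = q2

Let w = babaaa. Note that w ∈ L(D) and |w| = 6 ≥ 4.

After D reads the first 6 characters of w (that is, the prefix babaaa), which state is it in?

q2

Run of D on the first 6 characters of w = b a b a a a:
  step 0: q0  (start)
  step 1: q1  (read b: q0→q1)
  step 2: q3  (read a: q1→q3)
  step 3: q2  (read b: q3→q2)
  step 4: q3  (read a: q2→q3)
  step 5: q0  (read a: q3→q0)
  step 6: q2  (read a: q0→q2)

After reading 6 characters, D is in state q2.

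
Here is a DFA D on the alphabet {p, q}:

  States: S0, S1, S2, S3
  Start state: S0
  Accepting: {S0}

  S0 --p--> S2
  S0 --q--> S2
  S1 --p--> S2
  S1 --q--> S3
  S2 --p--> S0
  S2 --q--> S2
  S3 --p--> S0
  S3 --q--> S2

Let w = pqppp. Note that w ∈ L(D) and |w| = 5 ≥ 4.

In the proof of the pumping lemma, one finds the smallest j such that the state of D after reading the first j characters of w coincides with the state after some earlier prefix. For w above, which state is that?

S2

State sequence: S0 -p-> S2 -q-> S2 -p-> S0 -p-> S2 -p-> S0
First repeat at step 2: S2 was already visited.

The earliest repeat is at step j = 2: D is in S2, which it already visited at step i = 1.
With |Q| = 4, pigeonhole forces a state repeat no later than step 4; the substring read between the first and second visits to that state can be pumped.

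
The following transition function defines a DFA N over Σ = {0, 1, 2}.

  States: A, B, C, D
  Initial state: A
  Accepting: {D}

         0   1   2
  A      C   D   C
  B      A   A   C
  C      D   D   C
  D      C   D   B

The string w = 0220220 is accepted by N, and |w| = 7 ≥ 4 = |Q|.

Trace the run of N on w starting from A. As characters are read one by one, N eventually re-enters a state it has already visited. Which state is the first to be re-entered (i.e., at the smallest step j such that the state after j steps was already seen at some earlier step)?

State sequence: A -0-> C -2-> C -2-> C -0-> D -2-> B -2-> C -0-> D
First repeat at step 2: C was already visited.

The earliest repeat is at step j = 2: N is in C, which it already visited at step i = 1.

C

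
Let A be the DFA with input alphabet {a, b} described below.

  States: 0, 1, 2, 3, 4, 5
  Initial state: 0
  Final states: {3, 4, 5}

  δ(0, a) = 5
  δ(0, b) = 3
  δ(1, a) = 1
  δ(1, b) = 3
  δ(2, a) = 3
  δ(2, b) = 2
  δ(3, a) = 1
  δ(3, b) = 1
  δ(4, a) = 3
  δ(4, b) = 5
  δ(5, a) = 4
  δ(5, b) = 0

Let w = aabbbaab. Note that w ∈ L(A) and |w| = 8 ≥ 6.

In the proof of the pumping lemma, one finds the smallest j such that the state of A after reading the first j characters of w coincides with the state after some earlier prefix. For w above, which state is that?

5

State sequence: 0 -a-> 5 -a-> 4 -b-> 5 -b-> 0 -b-> 3 -a-> 1 -a-> 1 -b-> 3
First repeat at step 3: 5 was already visited.

The earliest repeat is at step j = 3: A is in 5, which it already visited at step i = 1.
Since A has 6 states, any run of length ≥ 6 visits 6+1 states, so by pigeonhole some state repeats within the first 6 steps — that repeat gives the pumpable loop.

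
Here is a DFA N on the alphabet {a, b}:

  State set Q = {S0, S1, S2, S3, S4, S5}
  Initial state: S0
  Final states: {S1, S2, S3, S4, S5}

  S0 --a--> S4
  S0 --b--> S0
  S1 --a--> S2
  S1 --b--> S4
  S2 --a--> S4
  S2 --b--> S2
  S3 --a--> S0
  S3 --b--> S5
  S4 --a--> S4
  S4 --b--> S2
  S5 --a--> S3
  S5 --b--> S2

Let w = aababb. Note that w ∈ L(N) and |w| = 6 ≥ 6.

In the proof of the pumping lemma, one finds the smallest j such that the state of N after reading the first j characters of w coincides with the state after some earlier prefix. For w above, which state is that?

S4

Run of N on w = a a b a b b:
  step 0: S0  (start)
  step 1: S4  (read a: S0→S4)
  step 2: S4  (read a: S4→S4)   ← first repeat (S4 seen earlier)
  step 3: S2  (read b: S4→S2)
  step 4: S4  (read a: S2→S4)
  step 5: S2  (read b: S4→S2)
  step 6: S2  (read b: S2→S2)

The earliest repeat is at step j = 2: N is in S4, which it already visited at step i = 1.
The DFA has 6 states, so the proof of the pumping lemma guarantees a repeated state among the first 6+1 visited; the segment between the two visits is the pumpable y.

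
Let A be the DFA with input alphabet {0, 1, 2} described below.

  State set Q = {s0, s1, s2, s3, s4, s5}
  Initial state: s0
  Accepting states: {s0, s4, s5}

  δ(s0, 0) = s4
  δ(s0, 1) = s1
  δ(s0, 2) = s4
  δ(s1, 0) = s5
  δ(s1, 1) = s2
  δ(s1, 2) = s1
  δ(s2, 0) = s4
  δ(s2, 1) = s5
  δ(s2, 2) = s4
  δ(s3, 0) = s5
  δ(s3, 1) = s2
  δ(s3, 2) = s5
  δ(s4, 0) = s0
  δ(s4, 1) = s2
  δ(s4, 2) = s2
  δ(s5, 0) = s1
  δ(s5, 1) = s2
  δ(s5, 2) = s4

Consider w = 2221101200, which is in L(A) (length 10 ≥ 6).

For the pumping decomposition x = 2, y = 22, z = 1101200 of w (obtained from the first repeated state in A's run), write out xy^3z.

xy^3z = 2·22·22·22·1101200 = 22222221101200.
Reading y = 22 takes A from s4 back to s4, so after x·y·y·y the machine is still in s4, and z then leads to the accepting state s4. Hence 22222221101200 ∈ L(A).

22222221101200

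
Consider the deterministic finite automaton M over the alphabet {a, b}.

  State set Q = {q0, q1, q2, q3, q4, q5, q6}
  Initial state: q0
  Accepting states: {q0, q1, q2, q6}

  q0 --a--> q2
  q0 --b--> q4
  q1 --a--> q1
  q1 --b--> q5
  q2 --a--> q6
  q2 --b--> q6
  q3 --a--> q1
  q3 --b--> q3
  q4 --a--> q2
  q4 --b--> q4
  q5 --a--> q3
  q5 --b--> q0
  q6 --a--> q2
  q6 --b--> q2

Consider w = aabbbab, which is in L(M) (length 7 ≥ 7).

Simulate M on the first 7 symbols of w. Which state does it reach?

q2

Run of M on the first 7 characters of w = a a b b b a b:
  step 0: q0  (start)
  step 1: q2  (read a: q0→q2)
  step 2: q6  (read a: q2→q6)
  step 3: q2  (read b: q6→q2)
  step 4: q6  (read b: q2→q6)
  step 5: q2  (read b: q6→q2)
  step 6: q6  (read a: q2→q6)
  step 7: q2  (read b: q6→q2)

After reading 7 characters, M is in state q2.
(This kind of state-tracing is the core of the pumping-lemma construction: with 7 states, pigeonhole forces a repeat within the first 7 steps.)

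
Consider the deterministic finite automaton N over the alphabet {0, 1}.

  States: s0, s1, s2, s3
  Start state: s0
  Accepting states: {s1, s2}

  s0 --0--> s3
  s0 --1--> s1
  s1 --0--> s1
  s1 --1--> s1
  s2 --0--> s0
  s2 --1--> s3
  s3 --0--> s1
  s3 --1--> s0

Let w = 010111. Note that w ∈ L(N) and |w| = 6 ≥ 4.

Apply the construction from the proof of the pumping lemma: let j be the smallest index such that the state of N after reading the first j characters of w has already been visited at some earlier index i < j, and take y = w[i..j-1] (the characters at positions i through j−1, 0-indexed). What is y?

01

Run of N on w = 0 1 0 1 1 1:
  step 0: s0  (start)
  step 1: s3  (read 0: s0→s3)
  step 2: s0  (read 1: s3→s0)   ← first repeat (s0 seen earlier)
  step 3: s3  (read 0: s0→s3)
  step 4: s0  (read 1: s3→s0)
  step 5: s1  (read 1: s0→s1)
  step 6: s1  (read 1: s1→s1)

So i = 0, j = 2, giving x = w[0:0] = ε, y = w[0:2] = 01, z = w[2:6] = 0111.
Check: |xy| = 2 ≤ 4 and |y| = 2 ≥ 1. Reading y takes N from s0 back to s0, so every xyⁱz is accepted.
Since N has 4 states, any run of length ≥ 4 visits 4+1 states, so by pigeonhole some state repeats within the first 4 steps — that repeat gives the pumpable loop.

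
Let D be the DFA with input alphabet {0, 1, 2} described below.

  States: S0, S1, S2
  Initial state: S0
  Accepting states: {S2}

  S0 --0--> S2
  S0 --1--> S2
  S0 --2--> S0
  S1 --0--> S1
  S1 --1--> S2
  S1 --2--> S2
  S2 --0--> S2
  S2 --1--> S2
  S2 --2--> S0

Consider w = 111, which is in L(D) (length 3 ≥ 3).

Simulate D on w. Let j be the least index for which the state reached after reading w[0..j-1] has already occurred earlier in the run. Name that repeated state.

Run of D on w = 1 1 1:
  step 0: S0  (start)
  step 1: S2  (read 1: S0→S2)
  step 2: S2  (read 1: S2→S2)   ← first repeat (S2 seen earlier)
  step 3: S2  (read 1: S2→S2)

The earliest repeat is at step j = 2: D is in S2, which it already visited at step i = 1.
The DFA has 3 states, so the proof of the pumping lemma guarantees a repeated state among the first 3+1 visited; the segment between the two visits is the pumpable y.

S2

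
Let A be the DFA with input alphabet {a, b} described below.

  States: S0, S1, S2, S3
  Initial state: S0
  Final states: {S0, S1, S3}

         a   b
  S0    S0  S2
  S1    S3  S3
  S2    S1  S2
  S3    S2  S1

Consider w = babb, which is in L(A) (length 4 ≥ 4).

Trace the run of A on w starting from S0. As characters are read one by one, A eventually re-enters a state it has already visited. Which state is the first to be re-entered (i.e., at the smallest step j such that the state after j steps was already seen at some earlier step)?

State sequence: S0 -b-> S2 -a-> S1 -b-> S3 -b-> S1
First repeat at step 4: S1 was already visited.

The earliest repeat is at step j = 4: A is in S1, which it already visited at step i = 2.
With |Q| = 4, pigeonhole forces a state repeat no later than step 4; the substring read between the first and second visits to that state can be pumped.

S1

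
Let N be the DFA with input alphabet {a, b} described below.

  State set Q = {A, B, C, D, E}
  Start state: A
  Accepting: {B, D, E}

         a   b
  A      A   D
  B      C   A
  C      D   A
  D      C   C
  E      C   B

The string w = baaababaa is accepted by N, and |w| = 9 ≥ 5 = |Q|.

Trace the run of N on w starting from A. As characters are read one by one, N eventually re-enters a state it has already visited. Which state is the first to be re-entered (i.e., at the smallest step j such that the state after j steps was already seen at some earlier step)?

State sequence: A -b-> D -a-> C -a-> D -a-> C -b-> A -a-> A -b-> D -a-> C -a-> D
First repeat at step 3: D was already visited.

The earliest repeat is at step j = 3: N is in D, which it already visited at step i = 1.
Since N has 5 states, any run of length ≥ 5 visits 5+1 states, so by pigeonhole some state repeats within the first 5 steps — that repeat gives the pumpable loop.

D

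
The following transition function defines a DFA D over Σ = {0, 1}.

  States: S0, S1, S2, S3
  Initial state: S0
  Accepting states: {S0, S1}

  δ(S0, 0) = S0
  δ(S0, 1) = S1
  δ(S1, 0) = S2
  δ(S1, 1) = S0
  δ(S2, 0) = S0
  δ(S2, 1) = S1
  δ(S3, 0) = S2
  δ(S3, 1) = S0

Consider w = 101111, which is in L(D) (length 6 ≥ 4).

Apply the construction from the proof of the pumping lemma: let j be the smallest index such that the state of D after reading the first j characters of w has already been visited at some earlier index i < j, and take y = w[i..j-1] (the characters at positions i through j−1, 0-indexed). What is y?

01

State sequence: S0 -1-> S1 -0-> S2 -1-> S1 -1-> S0 -1-> S1 -1-> S0
First repeat at step 3: S1 was already visited.

So i = 1, j = 3, giving x = w[0:1] = 1, y = w[1:3] = 01, z = w[3:6] = 111.
Check: |xy| = 3 ≤ 4 and |y| = 2 ≥ 1. Reading y takes D from S1 back to S1, so every xyⁱz is accepted.
Pumping length from the standard proof: p = 4 (the number of states). The repeated state found above gives |xy| = j ≤ 4 and |y| = j − i ≥ 1.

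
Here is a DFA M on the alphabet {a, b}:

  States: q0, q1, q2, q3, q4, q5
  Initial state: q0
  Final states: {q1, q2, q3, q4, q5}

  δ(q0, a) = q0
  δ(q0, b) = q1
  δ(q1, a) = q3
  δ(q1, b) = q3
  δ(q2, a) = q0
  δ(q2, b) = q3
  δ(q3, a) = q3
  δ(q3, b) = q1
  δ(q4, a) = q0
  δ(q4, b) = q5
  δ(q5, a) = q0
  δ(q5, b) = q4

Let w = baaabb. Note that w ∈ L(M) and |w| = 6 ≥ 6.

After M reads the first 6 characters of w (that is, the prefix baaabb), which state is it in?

State sequence: q0 -b-> q1 -a-> q3 -a-> q3 -a-> q3 -b-> q1 -b-> q3

After reading 6 characters, M is in state q3.
(This kind of state-tracing is the core of the pumping-lemma construction: with 6 states, pigeonhole forces a repeat within the first 6 steps.)

q3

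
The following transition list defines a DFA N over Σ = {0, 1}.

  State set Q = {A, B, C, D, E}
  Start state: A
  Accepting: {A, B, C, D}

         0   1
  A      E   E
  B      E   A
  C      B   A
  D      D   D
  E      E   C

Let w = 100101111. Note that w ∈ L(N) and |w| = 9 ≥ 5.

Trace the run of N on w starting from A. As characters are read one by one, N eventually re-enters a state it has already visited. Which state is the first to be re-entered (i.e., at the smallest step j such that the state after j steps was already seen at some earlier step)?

State sequence: A -1-> E -0-> E -0-> E -1-> C -0-> B -1-> A -1-> E -1-> C -1-> A
First repeat at step 2: E was already visited.

The earliest repeat is at step j = 2: N is in E, which it already visited at step i = 1.
Pumping length from the standard proof: p = 5 (the number of states). The repeated state found above gives |xy| = j ≤ 5 and |y| = j − i ≥ 1.

E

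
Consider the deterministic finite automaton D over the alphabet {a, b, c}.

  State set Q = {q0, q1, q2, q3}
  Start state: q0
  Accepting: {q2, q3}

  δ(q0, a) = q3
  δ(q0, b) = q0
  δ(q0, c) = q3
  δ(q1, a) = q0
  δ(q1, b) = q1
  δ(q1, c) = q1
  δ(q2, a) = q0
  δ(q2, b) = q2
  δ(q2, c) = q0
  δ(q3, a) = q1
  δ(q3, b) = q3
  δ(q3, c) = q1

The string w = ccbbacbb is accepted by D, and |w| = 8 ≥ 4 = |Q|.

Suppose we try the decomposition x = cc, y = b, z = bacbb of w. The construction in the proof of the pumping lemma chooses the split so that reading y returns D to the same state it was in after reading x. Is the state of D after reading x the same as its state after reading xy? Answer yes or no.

yes

Run of D on the first 3 characters of w = c c b:
  step 0: q0  (start)
  step 1: q3  (read c: q0→q3)
  step 2: q1  (read c: q3→q1)
  step 3: q1  (read b: q1→q1)

After x (step 2): q1. After xy (step 3): q1.
They match, so y = b drives D around a cycle from q1 back to itself; pumping y any number of times keeps D in q1 before reading z, and xyⁱz ∈ L(D) for every i ≥ 0.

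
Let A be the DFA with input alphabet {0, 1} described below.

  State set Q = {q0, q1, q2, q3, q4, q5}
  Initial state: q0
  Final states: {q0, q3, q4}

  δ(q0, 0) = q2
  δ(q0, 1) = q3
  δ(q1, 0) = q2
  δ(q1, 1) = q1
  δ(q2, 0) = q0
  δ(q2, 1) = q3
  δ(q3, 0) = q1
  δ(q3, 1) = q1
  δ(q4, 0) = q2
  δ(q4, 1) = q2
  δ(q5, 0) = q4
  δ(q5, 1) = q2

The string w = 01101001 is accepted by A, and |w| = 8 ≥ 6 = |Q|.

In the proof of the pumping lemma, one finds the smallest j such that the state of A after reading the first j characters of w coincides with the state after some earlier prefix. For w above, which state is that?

Run of A on w = 0 1 1 0 1 0 0 1:
  step 0: q0  (start)
  step 1: q2  (read 0: q0→q2)
  step 2: q3  (read 1: q2→q3)
  step 3: q1  (read 1: q3→q1)
  step 4: q2  (read 0: q1→q2)   ← first repeat (q2 seen earlier)
  step 5: q3  (read 1: q2→q3)
  step 6: q1  (read 0: q3→q1)
  step 7: q2  (read 0: q1→q2)
  step 8: q3  (read 1: q2→q3)

The earliest repeat is at step j = 4: A is in q2, which it already visited at step i = 1.
Since A has 6 states, any run of length ≥ 6 visits 6+1 states, so by pigeonhole some state repeats within the first 6 steps — that repeat gives the pumpable loop.

q2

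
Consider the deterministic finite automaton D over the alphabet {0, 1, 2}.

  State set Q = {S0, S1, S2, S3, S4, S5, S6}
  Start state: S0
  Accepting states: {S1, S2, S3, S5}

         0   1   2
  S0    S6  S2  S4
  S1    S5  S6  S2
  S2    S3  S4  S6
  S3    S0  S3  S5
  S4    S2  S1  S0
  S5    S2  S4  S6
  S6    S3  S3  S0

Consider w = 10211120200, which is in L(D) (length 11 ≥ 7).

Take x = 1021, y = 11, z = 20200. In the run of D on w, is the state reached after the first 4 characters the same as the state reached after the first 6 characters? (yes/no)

Run of D on the first 6 characters of w = 1 0 2 1 1 1:
  step 0: S0  (start)
  step 1: S2  (read 1: S0→S2)
  step 2: S3  (read 0: S2→S3)
  step 3: S5  (read 2: S3→S5)
  step 4: S4  (read 1: S5→S4)
  step 5: S1  (read 1: S4→S1)
  step 6: S6  (read 1: S1→S6)

After x (step 4): S4. After xy (step 6): S6.
They differ (S4 ≠ S6), so y is not a cycle from the state after x; this split is not the one the pumping-lemma construction produces, and pumping y need not keep the string in L(D).

no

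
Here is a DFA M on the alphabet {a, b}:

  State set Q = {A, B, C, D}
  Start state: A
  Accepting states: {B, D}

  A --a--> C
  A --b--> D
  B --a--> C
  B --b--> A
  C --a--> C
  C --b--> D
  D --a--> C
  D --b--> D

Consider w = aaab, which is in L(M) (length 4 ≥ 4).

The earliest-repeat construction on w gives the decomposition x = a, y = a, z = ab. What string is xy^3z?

xy^3z = a·a·a·a·ab = aaaaab.
Reading y = a takes M from C back to C, so after x·y·y·y the machine is still in C, and z then leads to the accepting state D. Hence aaaaab ∈ L(M).

aaaaab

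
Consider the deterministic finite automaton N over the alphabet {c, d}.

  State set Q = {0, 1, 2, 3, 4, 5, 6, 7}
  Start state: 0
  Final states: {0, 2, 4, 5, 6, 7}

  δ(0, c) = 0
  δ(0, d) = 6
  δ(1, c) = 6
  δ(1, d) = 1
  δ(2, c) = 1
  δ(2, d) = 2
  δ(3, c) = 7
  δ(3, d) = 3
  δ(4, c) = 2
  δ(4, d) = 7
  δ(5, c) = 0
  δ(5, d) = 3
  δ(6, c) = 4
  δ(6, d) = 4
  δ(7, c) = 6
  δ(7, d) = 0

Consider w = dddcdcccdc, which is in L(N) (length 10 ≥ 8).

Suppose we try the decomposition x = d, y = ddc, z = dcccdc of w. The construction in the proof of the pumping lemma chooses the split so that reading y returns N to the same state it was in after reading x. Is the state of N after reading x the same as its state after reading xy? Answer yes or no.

State sequence: 0 -d-> 6 -d-> 4 -d-> 7 -c-> 6

After x (step 1): 6. After xy (step 4): 6.
They match, so y = ddc drives N around a cycle from 6 back to itself; pumping y any number of times keeps N in 6 before reading z, and xyⁱz ∈ L(N) for every i ≥ 0.

yes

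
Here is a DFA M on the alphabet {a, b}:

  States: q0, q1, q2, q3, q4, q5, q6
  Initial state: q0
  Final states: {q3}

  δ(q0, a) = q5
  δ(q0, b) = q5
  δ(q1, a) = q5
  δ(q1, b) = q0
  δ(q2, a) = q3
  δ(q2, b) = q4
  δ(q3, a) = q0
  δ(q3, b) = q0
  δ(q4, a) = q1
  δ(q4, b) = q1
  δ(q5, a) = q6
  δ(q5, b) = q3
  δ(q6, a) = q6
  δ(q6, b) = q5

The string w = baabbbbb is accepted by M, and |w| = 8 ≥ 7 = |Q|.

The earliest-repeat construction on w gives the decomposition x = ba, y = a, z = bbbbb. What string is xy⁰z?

babbbbb

xy⁰z = xz = ba·bbbbb = babbbbb.
Reading y = a takes M from q6 back to q6, so after x the machine is still in q6, and z then leads to the accepting state q3. Hence babbbbb ∈ L(M).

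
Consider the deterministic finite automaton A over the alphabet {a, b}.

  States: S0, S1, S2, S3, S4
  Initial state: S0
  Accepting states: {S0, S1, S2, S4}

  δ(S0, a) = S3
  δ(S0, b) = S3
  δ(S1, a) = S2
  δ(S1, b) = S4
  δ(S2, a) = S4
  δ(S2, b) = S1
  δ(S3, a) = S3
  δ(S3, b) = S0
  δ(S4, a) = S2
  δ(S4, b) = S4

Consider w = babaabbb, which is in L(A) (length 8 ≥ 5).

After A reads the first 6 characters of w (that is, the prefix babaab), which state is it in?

Run of A on the first 6 characters of w = b a b a a b:
  step 0: S0  (start)
  step 1: S3  (read b: S0→S3)
  step 2: S3  (read a: S3→S3)
  step 3: S0  (read b: S3→S0)
  step 4: S3  (read a: S0→S3)
  step 5: S3  (read a: S3→S3)
  step 6: S0  (read b: S3→S0)

After reading 6 characters, A is in state S0.
(This kind of state-tracing is the core of the pumping-lemma construction: with 5 states, pigeonhole forces a repeat within the first 5 steps.)

S0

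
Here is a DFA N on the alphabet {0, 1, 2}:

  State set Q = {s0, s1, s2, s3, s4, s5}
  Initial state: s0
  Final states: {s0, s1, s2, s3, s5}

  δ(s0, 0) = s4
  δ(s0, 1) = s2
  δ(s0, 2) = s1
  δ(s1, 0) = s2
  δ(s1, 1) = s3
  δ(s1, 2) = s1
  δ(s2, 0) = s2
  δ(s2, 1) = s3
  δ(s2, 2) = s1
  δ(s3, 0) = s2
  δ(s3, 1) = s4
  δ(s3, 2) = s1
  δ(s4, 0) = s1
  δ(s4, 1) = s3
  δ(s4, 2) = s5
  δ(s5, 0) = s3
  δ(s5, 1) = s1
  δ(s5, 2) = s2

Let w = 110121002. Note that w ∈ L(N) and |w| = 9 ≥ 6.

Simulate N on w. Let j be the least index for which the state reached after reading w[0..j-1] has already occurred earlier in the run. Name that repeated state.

s2

State sequence: s0 -1-> s2 -1-> s3 -0-> s2 -1-> s3 -2-> s1 -1-> s3 -0-> s2 -0-> s2 -2-> s1
First repeat at step 3: s2 was already visited.

The earliest repeat is at step j = 3: N is in s2, which it already visited at step i = 1.
Pumping length from the standard proof: p = 6 (the number of states). The repeated state found above gives |xy| = j ≤ 6 and |y| = j − i ≥ 1.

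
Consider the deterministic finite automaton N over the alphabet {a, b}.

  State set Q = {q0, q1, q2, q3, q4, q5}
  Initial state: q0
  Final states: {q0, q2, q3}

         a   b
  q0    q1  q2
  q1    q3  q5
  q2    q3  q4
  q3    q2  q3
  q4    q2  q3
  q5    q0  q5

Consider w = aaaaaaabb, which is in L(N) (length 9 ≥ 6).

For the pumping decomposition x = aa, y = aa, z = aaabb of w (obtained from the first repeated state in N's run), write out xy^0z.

xy⁰z = xz = aa·aaabb = aaaaabb.
Reading y = aa takes N from q3 back to q3, so after x the machine is still in q3, and z then leads to the accepting state q3. Hence aaaaabb ∈ L(N).

aaaaabb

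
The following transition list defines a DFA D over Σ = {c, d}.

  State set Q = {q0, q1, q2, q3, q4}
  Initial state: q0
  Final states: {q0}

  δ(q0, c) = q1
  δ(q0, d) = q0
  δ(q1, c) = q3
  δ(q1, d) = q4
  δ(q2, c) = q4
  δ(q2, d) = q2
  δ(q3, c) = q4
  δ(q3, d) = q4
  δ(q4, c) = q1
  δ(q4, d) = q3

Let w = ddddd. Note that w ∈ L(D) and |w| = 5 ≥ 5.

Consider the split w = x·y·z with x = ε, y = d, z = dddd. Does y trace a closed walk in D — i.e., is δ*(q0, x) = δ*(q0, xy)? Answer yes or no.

yes

Run of D on the first 1 characters of w = d:
  step 0: q0  (start)
  step 1: q0  (read d: q0→q0)

After x (step 0): q0. After xy (step 1): q0.
They match, so y = d drives D around a cycle from q0 back to itself; pumping y any number of times keeps D in q0 before reading z, and xyⁱz ∈ L(D) for every i ≥ 0.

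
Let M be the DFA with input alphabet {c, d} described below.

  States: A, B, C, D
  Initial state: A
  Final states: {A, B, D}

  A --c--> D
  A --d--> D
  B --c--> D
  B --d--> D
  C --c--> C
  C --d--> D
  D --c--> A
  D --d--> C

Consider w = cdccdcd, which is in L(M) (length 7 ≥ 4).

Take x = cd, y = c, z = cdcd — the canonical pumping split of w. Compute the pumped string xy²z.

cdcccdcd

xy^2z = cd·c·c·cdcd = cdcccdcd.
Reading y = c takes M from C back to C, so after x·y·y the machine is still in C, and z then leads to the accepting state D. Hence cdcccdcd ∈ L(M).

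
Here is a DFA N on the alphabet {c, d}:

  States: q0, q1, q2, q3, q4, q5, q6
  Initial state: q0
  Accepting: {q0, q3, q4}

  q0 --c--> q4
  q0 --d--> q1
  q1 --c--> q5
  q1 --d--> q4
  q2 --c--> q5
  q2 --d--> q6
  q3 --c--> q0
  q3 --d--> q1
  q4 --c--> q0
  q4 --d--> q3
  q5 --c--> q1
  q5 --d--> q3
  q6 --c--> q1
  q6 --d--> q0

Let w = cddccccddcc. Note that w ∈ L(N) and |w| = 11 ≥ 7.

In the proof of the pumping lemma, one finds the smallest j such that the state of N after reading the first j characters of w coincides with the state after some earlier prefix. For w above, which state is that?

State sequence: q0 -c-> q4 -d-> q3 -d-> q1 -c-> q5 -c-> q1 -c-> q5 -c-> q1 -d-> q4 -d-> q3 -c-> q0 -c-> q4
First repeat at step 5: q1 was already visited.

The earliest repeat is at step j = 5: N is in q1, which it already visited at step i = 3.
The DFA has 7 states, so the proof of the pumping lemma guarantees a repeated state among the first 7+1 visited; the segment between the two visits is the pumpable y.

q1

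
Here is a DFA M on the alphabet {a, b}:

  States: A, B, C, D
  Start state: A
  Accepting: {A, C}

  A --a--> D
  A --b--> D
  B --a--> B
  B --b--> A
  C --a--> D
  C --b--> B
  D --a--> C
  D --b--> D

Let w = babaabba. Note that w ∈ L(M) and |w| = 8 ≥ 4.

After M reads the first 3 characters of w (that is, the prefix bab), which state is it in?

State sequence: A -b-> D -a-> C -b-> B

After reading 3 characters, M is in state B.

B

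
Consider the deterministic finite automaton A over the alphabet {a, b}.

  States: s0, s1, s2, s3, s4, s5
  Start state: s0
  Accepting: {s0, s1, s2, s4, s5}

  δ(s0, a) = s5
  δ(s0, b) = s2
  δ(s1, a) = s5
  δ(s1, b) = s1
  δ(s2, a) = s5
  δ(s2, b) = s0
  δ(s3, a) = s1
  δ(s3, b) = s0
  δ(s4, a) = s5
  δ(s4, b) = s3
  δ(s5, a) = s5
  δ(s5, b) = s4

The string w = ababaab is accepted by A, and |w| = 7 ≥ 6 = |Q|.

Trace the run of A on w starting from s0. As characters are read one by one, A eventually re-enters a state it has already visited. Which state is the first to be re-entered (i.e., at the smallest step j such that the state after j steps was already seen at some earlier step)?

State sequence: s0 -a-> s5 -b-> s4 -a-> s5 -b-> s4 -a-> s5 -a-> s5 -b-> s4
First repeat at step 3: s5 was already visited.

The earliest repeat is at step j = 3: A is in s5, which it already visited at step i = 1.
Since A has 6 states, any run of length ≥ 6 visits 6+1 states, so by pigeonhole some state repeats within the first 6 steps — that repeat gives the pumpable loop.

s5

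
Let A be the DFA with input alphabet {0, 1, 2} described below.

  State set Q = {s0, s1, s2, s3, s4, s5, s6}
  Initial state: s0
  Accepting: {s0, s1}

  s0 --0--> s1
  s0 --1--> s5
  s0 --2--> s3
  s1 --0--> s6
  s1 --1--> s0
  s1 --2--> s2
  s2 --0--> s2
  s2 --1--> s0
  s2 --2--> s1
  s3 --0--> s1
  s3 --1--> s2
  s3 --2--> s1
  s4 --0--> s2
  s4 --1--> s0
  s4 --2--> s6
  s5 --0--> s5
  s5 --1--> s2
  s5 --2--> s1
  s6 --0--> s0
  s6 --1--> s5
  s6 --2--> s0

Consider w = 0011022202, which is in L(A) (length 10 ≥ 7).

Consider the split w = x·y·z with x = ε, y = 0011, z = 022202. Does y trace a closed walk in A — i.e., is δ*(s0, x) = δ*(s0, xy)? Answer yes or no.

no

Run of A on the first 4 characters of w = 0 0 1 1:
  step 0: s0  (start)
  step 1: s1  (read 0: s0→s1)
  step 2: s6  (read 0: s1→s6)
  step 3: s5  (read 1: s6→s5)
  step 4: s2  (read 1: s5→s2)

After x (step 0): s0. After xy (step 4): s2.
They differ (s0 ≠ s2), so y is not a cycle from the state after x; this split is not the one the pumping-lemma construction produces, and pumping y need not keep the string in L(A).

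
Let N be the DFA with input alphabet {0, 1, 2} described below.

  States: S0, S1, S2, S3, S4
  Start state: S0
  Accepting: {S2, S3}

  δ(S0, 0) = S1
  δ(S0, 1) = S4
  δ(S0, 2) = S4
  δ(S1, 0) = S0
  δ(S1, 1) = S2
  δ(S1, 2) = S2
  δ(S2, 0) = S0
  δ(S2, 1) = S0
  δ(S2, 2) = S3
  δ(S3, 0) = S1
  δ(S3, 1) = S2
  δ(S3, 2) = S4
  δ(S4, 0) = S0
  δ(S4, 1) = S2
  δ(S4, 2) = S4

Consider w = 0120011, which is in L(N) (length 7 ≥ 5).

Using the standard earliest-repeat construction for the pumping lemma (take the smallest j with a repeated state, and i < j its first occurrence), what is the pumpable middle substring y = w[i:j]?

120

Run of N on w = 0 1 2 0 0 1 1:
  step 0: S0  (start)
  step 1: S1  (read 0: S0→S1)
  step 2: S2  (read 1: S1→S2)
  step 3: S3  (read 2: S2→S3)
  step 4: S1  (read 0: S3→S1)   ← first repeat (S1 seen earlier)
  step 5: S0  (read 0: S1→S0)
  step 6: S4  (read 1: S0→S4)
  step 7: S2  (read 1: S4→S2)

So i = 1, j = 4, giving x = w[0:1] = 0, y = w[1:4] = 120, z = w[4:7] = 011.
Check: |xy| = 4 ≤ 5 and |y| = 3 ≥ 1. Reading y takes N from S1 back to S1, so every xyⁱz is accepted.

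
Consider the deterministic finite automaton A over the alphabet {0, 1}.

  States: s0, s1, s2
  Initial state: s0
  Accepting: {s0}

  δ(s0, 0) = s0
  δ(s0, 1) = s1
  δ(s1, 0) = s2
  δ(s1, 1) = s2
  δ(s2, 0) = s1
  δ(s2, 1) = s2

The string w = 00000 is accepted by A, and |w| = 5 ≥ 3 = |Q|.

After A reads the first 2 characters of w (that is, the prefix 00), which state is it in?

State sequence: s0 -0-> s0 -0-> s0

After reading 2 characters, A is in state s0.

s0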